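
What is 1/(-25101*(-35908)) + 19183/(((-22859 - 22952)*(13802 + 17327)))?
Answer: -17288724188945/1285337509864632252 ≈ -1.3451e-5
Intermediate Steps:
1/(-25101*(-35908)) + 19183/(((-22859 - 22952)*(13802 + 17327))) = -1/25101*(-1/35908) + 19183/((-45811*31129)) = 1/901326708 + 19183/(-1426050619) = 1/901326708 + 19183*(-1/1426050619) = 1/901326708 - 19183/1426050619 = -17288724188945/1285337509864632252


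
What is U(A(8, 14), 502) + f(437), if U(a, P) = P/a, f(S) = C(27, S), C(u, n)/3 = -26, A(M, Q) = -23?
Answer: -2296/23 ≈ -99.826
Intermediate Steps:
C(u, n) = -78 (C(u, n) = 3*(-26) = -78)
f(S) = -78
U(A(8, 14), 502) + f(437) = 502/(-23) - 78 = 502*(-1/23) - 78 = -502/23 - 78 = -2296/23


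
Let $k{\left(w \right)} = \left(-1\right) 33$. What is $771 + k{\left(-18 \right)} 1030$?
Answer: $-33219$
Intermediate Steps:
$k{\left(w \right)} = -33$
$771 + k{\left(-18 \right)} 1030 = 771 - 33990 = -33219$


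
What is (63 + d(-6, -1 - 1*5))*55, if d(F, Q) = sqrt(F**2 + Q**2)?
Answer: 3465 + 330*sqrt(2) ≈ 3931.7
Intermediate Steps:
(63 + d(-6, -1 - 1*5))*55 = (63 + sqrt((-6)**2 + (-1 - 1*5)**2))*55 = (63 + sqrt(36 + (-1 - 5)**2))*55 = (63 + sqrt(36 + (-6)**2))*55 = (63 + sqrt(36 + 36))*55 = (63 + sqrt(72))*55 = (63 + 6*sqrt(2))*55 = 3465 + 330*sqrt(2)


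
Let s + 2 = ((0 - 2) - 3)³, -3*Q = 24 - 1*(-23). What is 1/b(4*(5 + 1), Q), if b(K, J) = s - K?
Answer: -1/151 ≈ -0.0066225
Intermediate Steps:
Q = -47/3 (Q = -(24 - 1*(-23))/3 = -(24 + 23)/3 = -⅓*47 = -47/3 ≈ -15.667)
s = -127 (s = -2 + ((0 - 2) - 3)³ = -2 + (-2 - 3)³ = -2 + (-5)³ = -2 - 125 = -127)
b(K, J) = -127 - K
1/b(4*(5 + 1), Q) = 1/(-127 - 4*(5 + 1)) = 1/(-127 - 4*6) = 1/(-127 - 1*24) = 1/(-127 - 24) = 1/(-151) = -1/151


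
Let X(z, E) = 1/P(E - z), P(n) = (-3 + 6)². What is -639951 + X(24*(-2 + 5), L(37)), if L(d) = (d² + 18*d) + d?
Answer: -5759558/9 ≈ -6.3995e+5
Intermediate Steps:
P(n) = 9 (P(n) = 3² = 9)
L(d) = d² + 19*d
X(z, E) = ⅑ (X(z, E) = 1/9 = ⅑)
-639951 + X(24*(-2 + 5), L(37)) = -639951 + ⅑ = -5759558/9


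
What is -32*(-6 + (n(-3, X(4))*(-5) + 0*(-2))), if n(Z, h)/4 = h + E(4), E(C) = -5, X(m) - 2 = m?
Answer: 832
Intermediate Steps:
X(m) = 2 + m
n(Z, h) = -20 + 4*h (n(Z, h) = 4*(h - 5) = 4*(-5 + h) = -20 + 4*h)
-32*(-6 + (n(-3, X(4))*(-5) + 0*(-2))) = -32*(-6 + ((-20 + 4*(2 + 4))*(-5) + 0*(-2))) = -32*(-6 + ((-20 + 4*6)*(-5) + 0)) = -32*(-6 + ((-20 + 24)*(-5) + 0)) = -32*(-6 + (4*(-5) + 0)) = -32*(-6 + (-20 + 0)) = -32*(-6 - 20) = -32*(-26) = 832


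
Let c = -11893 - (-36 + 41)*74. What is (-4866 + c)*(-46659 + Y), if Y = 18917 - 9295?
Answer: 634406773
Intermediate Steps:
Y = 9622
c = -12263 (c = -11893 - 5*74 = -11893 - 1*370 = -11893 - 370 = -12263)
(-4866 + c)*(-46659 + Y) = (-4866 - 12263)*(-46659 + 9622) = -17129*(-37037) = 634406773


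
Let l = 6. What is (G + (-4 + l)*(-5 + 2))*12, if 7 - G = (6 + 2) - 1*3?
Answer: -48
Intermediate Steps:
G = 2 (G = 7 - ((6 + 2) - 1*3) = 7 - (8 - 3) = 7 - 1*5 = 7 - 5 = 2)
(G + (-4 + l)*(-5 + 2))*12 = (2 + (-4 + 6)*(-5 + 2))*12 = (2 + 2*(-3))*12 = (2 - 6)*12 = -4*12 = -48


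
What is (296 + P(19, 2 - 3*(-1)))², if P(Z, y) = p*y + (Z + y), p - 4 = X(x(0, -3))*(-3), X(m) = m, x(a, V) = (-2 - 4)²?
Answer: 40000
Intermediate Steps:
x(a, V) = 36 (x(a, V) = (-6)² = 36)
p = -104 (p = 4 + 36*(-3) = 4 - 108 = -104)
P(Z, y) = Z - 103*y (P(Z, y) = -104*y + (Z + y) = Z - 103*y)
(296 + P(19, 2 - 3*(-1)))² = (296 + (19 - 103*(2 - 3*(-1))))² = (296 + (19 - 103*(2 + 3)))² = (296 + (19 - 103*5))² = (296 + (19 - 515))² = (296 - 496)² = (-200)² = 40000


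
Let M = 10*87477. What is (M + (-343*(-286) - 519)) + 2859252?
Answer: 3831601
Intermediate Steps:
M = 874770
(M + (-343*(-286) - 519)) + 2859252 = (874770 + (-343*(-286) - 519)) + 2859252 = (874770 + (98098 - 519)) + 2859252 = (874770 + 97579) + 2859252 = 972349 + 2859252 = 3831601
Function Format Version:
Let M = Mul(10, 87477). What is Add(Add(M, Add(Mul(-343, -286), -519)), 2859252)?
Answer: 3831601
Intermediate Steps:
M = 874770
Add(Add(M, Add(Mul(-343, -286), -519)), 2859252) = Add(Add(874770, Add(Mul(-343, -286), -519)), 2859252) = Add(Add(874770, Add(98098, -519)), 2859252) = Add(Add(874770, 97579), 2859252) = Add(972349, 2859252) = 3831601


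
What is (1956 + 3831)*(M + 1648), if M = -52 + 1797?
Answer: 19635291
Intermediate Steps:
M = 1745
(1956 + 3831)*(M + 1648) = (1956 + 3831)*(1745 + 1648) = 5787*3393 = 19635291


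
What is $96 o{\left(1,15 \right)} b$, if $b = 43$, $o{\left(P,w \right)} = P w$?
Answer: $61920$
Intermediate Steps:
$96 o{\left(1,15 \right)} b = 96 \cdot 1 \cdot 15 \cdot 43 = 96 \cdot 15 \cdot 43 = 1440 \cdot 43 = 61920$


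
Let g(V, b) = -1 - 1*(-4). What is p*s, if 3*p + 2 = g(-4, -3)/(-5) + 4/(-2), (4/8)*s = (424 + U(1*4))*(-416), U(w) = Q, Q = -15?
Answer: 7826624/15 ≈ 5.2178e+5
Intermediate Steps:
g(V, b) = 3 (g(V, b) = -1 + 4 = 3)
U(w) = -15
s = -340288 (s = 2*((424 - 15)*(-416)) = 2*(409*(-416)) = 2*(-170144) = -340288)
p = -23/15 (p = -⅔ + (3/(-5) + 4/(-2))/3 = -⅔ + (3*(-⅕) + 4*(-½))/3 = -⅔ + (-⅗ - 2)/3 = -⅔ + (⅓)*(-13/5) = -⅔ - 13/15 = -23/15 ≈ -1.5333)
p*s = -23/15*(-340288) = 7826624/15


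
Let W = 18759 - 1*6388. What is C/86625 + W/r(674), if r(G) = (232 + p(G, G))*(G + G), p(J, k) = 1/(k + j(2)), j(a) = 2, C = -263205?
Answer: -305110969554/101741487925 ≈ -2.9989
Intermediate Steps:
p(J, k) = 1/(2 + k) (p(J, k) = 1/(k + 2) = 1/(2 + k))
W = 12371 (W = 18759 - 6388 = 12371)
r(G) = 2*G*(232 + 1/(2 + G)) (r(G) = (232 + 1/(2 + G))*(G + G) = (232 + 1/(2 + G))*(2*G) = 2*G*(232 + 1/(2 + G)))
C/86625 + W/r(674) = -263205/86625 + 12371/((2*674*(465 + 232*674)/(2 + 674))) = -263205*1/86625 + 12371/((2*674*(465 + 156368)/676)) = -5849/1925 + 12371/((2*674*(1/676)*156833)) = -5849/1925 + 12371/(52852721/169) = -5849/1925 + 12371*(169/52852721) = -5849/1925 + 2090699/52852721 = -305110969554/101741487925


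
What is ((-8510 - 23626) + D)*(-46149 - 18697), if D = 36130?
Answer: -258994924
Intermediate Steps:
((-8510 - 23626) + D)*(-46149 - 18697) = ((-8510 - 23626) + 36130)*(-46149 - 18697) = (-32136 + 36130)*(-64846) = 3994*(-64846) = -258994924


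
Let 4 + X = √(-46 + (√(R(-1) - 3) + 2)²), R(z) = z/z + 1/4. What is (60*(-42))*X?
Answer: 10080 - 1260*√(-175 + 8*I*√7) ≈ 9073.8 - 16699.0*I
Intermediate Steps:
R(z) = 5/4 (R(z) = 1 + 1*(¼) = 1 + ¼ = 5/4)
X = -4 + √(-46 + (2 + I*√7/2)²) (X = -4 + √(-46 + (√(5/4 - 3) + 2)²) = -4 + √(-46 + (√(-7/4) + 2)²) = -4 + √(-46 + (I*√7/2 + 2)²) = -4 + √(-46 + (2 + I*√7/2)²) ≈ -3.6007 + 6.6264*I)
(60*(-42))*X = (60*(-42))*(-4 + √(-175 + 8*I*√7)/2) = -2520*(-4 + √(-175 + 8*I*√7)/2) = 10080 - 1260*√(-175 + 8*I*√7)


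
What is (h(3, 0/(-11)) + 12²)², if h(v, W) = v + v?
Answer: 22500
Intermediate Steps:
h(v, W) = 2*v
(h(3, 0/(-11)) + 12²)² = (2*3 + 12²)² = (6 + 144)² = 150² = 22500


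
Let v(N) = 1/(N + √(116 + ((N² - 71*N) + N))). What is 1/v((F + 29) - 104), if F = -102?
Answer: -177 + √43835 ≈ 32.368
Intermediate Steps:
v(N) = 1/(N + √(116 + N² - 70*N)) (v(N) = 1/(N + √(116 + (N² - 70*N))) = 1/(N + √(116 + N² - 70*N)))
1/v((F + 29) - 104) = 1/(1/(((-102 + 29) - 104) + √(116 + ((-102 + 29) - 104)² - 70*((-102 + 29) - 104)))) = 1/(1/((-73 - 104) + √(116 + (-73 - 104)² - 70*(-73 - 104)))) = 1/(1/(-177 + √(116 + (-177)² - 70*(-177)))) = 1/(1/(-177 + √(116 + 31329 + 12390))) = 1/(1/(-177 + √43835)) = -177 + √43835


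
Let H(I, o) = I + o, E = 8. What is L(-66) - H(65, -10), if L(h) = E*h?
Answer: -583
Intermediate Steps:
L(h) = 8*h
L(-66) - H(65, -10) = 8*(-66) - (65 - 10) = -528 - 1*55 = -528 - 55 = -583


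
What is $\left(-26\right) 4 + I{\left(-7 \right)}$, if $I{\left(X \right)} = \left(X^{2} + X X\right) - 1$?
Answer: $-7$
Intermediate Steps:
$I{\left(X \right)} = -1 + 2 X^{2}$ ($I{\left(X \right)} = \left(X^{2} + X^{2}\right) - 1 = 2 X^{2} - 1 = -1 + 2 X^{2}$)
$\left(-26\right) 4 + I{\left(-7 \right)} = \left(-26\right) 4 - \left(1 - 2 \left(-7\right)^{2}\right) = -104 + \left(-1 + 2 \cdot 49\right) = -104 + \left(-1 + 98\right) = -104 + 97 = -7$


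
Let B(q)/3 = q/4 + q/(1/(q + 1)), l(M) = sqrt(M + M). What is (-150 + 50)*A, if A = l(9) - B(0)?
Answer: -300*sqrt(2) ≈ -424.26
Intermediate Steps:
l(M) = sqrt(2)*sqrt(M) (l(M) = sqrt(2*M) = sqrt(2)*sqrt(M))
B(q) = 3*q/4 + 3*q*(1 + q) (B(q) = 3*(q/4 + q/(1/(q + 1))) = 3*(q*(1/4) + q/(1/(1 + q))) = 3*(q/4 + q*(1 + q)) = 3*q/4 + 3*q*(1 + q))
A = 3*sqrt(2) (A = sqrt(2)*sqrt(9) - 3*0*(5 + 4*0)/4 = sqrt(2)*3 - 3*0*(5 + 0)/4 = 3*sqrt(2) - 3*0*5/4 = 3*sqrt(2) - 1*0 = 3*sqrt(2) + 0 = 3*sqrt(2) ≈ 4.2426)
(-150 + 50)*A = (-150 + 50)*(3*sqrt(2)) = -300*sqrt(2)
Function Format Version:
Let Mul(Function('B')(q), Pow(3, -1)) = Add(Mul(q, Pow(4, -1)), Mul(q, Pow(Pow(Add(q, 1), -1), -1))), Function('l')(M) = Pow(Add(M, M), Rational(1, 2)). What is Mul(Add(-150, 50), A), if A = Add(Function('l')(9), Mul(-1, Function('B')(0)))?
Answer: Mul(-300, Pow(2, Rational(1, 2))) ≈ -424.26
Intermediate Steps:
Function('l')(M) = Mul(Pow(2, Rational(1, 2)), Pow(M, Rational(1, 2))) (Function('l')(M) = Pow(Mul(2, M), Rational(1, 2)) = Mul(Pow(2, Rational(1, 2)), Pow(M, Rational(1, 2))))
Function('B')(q) = Add(Mul(Rational(3, 4), q), Mul(3, q, Add(1, q))) (Function('B')(q) = Mul(3, Add(Mul(q, Pow(4, -1)), Mul(q, Pow(Pow(Add(q, 1), -1), -1)))) = Mul(3, Add(Mul(q, Rational(1, 4)), Mul(q, Pow(Pow(Add(1, q), -1), -1)))) = Mul(3, Add(Mul(Rational(1, 4), q), Mul(q, Add(1, q)))) = Add(Mul(Rational(3, 4), q), Mul(3, q, Add(1, q))))
A = Mul(3, Pow(2, Rational(1, 2))) (A = Add(Mul(Pow(2, Rational(1, 2)), Pow(9, Rational(1, 2))), Mul(-1, Mul(Rational(3, 4), 0, Add(5, Mul(4, 0))))) = Add(Mul(Pow(2, Rational(1, 2)), 3), Mul(-1, Mul(Rational(3, 4), 0, Add(5, 0)))) = Add(Mul(3, Pow(2, Rational(1, 2))), Mul(-1, Mul(Rational(3, 4), 0, 5))) = Add(Mul(3, Pow(2, Rational(1, 2))), Mul(-1, 0)) = Add(Mul(3, Pow(2, Rational(1, 2))), 0) = Mul(3, Pow(2, Rational(1, 2))) ≈ 4.2426)
Mul(Add(-150, 50), A) = Mul(Add(-150, 50), Mul(3, Pow(2, Rational(1, 2)))) = Mul(-100, Mul(3, Pow(2, Rational(1, 2)))) = Mul(-300, Pow(2, Rational(1, 2)))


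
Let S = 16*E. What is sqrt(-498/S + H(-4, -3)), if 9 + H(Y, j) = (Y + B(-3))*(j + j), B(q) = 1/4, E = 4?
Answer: sqrt(366)/8 ≈ 2.3914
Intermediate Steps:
S = 64 (S = 16*4 = 64)
B(q) = 1/4
H(Y, j) = -9 + 2*j*(1/4 + Y) (H(Y, j) = -9 + (Y + 1/4)*(j + j) = -9 + (1/4 + Y)*(2*j) = -9 + 2*j*(1/4 + Y))
sqrt(-498/S + H(-4, -3)) = sqrt(-498/64 + (-9 + (1/2)*(-3) + 2*(-4)*(-3))) = sqrt(-498*1/64 + (-9 - 3/2 + 24)) = sqrt(-249/32 + 27/2) = sqrt(183/32) = sqrt(366)/8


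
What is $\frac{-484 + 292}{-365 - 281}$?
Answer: $\frac{96}{323} \approx 0.29721$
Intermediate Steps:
$\frac{-484 + 292}{-365 - 281} = - \frac{192}{-646} = \left(-192\right) \left(- \frac{1}{646}\right) = \frac{96}{323}$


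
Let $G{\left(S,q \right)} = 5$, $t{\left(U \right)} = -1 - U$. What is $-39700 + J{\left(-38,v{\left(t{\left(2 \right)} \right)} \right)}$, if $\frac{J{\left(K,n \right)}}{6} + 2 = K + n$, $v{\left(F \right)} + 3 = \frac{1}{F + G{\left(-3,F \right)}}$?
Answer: $-39955$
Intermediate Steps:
$v{\left(F \right)} = -3 + \frac{1}{5 + F}$ ($v{\left(F \right)} = -3 + \frac{1}{F + 5} = -3 + \frac{1}{5 + F}$)
$J{\left(K,n \right)} = -12 + 6 K + 6 n$ ($J{\left(K,n \right)} = -12 + 6 \left(K + n\right) = -12 + \left(6 K + 6 n\right) = -12 + 6 K + 6 n$)
$-39700 + J{\left(-38,v{\left(t{\left(2 \right)} \right)} \right)} = -39700 + \left(-12 + 6 \left(-38\right) + 6 \frac{-14 - 3 \left(-1 - 2\right)}{5 - 3}\right) = -39700 - \left(240 - \frac{6 \left(-14 - 3 \left(-1 - 2\right)\right)}{5 - 3}\right) = -39700 - \left(240 - \frac{6 \left(-14 - -9\right)}{5 - 3}\right) = -39700 - \left(240 - \frac{6 \left(-14 + 9\right)}{2}\right) = -39700 - \left(240 - 3 \left(-5\right)\right) = -39700 - 255 = -39955$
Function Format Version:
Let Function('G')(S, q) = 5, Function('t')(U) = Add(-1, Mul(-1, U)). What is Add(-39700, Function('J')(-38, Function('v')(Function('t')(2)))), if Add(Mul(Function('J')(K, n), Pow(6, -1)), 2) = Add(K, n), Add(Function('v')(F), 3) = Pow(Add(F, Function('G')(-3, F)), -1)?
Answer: -39955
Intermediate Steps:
Function('v')(F) = Add(-3, Pow(Add(5, F), -1)) (Function('v')(F) = Add(-3, Pow(Add(F, 5), -1)) = Add(-3, Pow(Add(5, F), -1)))
Function('J')(K, n) = Add(-12, Mul(6, K), Mul(6, n)) (Function('J')(K, n) = Add(-12, Mul(6, Add(K, n))) = Add(-12, Add(Mul(6, K), Mul(6, n))) = Add(-12, Mul(6, K), Mul(6, n)))
Add(-39700, Function('J')(-38, Function('v')(Function('t')(2)))) = Add(-39700, Add(-12, Mul(6, -38), Mul(6, Mul(Pow(Add(5, Add(-1, Mul(-1, 2))), -1), Add(-14, Mul(-3, Add(-1, Mul(-1, 2)))))))) = Add(-39700, Add(-12, -228, Mul(6, Mul(Pow(Add(5, Add(-1, -2)), -1), Add(-14, Mul(-3, Add(-1, -2))))))) = Add(-39700, Add(-12, -228, Mul(6, Mul(Pow(Add(5, -3), -1), Add(-14, Mul(-3, -3)))))) = Add(-39700, Add(-12, -228, Mul(6, Mul(Pow(2, -1), Add(-14, 9))))) = Add(-39700, Add(-12, -228, Mul(6, Mul(Rational(1, 2), -5)))) = Add(-39700, Add(-12, -228, Mul(6, Rational(-5, 2)))) = Add(-39700, Add(-12, -228, -15)) = Add(-39700, -255) = -39955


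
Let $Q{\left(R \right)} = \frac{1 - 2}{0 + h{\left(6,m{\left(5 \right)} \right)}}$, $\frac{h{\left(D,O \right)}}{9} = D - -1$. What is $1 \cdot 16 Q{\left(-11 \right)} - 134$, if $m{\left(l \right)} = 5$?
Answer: $- \frac{8458}{63} \approx -134.25$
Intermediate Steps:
$h{\left(D,O \right)} = 9 + 9 D$ ($h{\left(D,O \right)} = 9 \left(D - -1\right) = 9 \left(D + 1\right) = 9 \left(1 + D\right) = 9 + 9 D$)
$Q{\left(R \right)} = - \frac{1}{63}$ ($Q{\left(R \right)} = \frac{1 - 2}{0 + \left(9 + 9 \cdot 6\right)} = - \frac{1}{0 + \left(9 + 54\right)} = - \frac{1}{0 + 63} = - \frac{1}{63}$)
$1 \cdot 16 Q{\left(-11 \right)} - 134 = 1 \cdot 16 \left(- \frac{1}{63}\right) - 134 = 16 \left(- \frac{1}{63}\right) - 134 = - \frac{16}{63} - 134 = - \frac{8458}{63}$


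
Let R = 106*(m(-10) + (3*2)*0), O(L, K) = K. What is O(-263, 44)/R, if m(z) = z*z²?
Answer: -11/26500 ≈ -0.00041509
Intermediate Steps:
m(z) = z³
R = -106000 (R = 106*((-10)³ + (3*2)*0) = 106*(-1000 + 6*0) = 106*(-1000 + 0) = 106*(-1000) = -106000)
O(-263, 44)/R = 44/(-106000) = 44*(-1/106000) = -11/26500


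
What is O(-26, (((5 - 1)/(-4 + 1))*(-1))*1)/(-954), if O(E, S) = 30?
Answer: -5/159 ≈ -0.031447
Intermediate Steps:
O(-26, (((5 - 1)/(-4 + 1))*(-1))*1)/(-954) = 30/(-954) = 30*(-1/954) = -5/159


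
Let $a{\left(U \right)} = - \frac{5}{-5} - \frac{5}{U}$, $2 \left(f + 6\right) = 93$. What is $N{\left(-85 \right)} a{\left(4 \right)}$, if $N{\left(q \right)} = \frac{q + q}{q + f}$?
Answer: $- \frac{85}{89} \approx -0.95506$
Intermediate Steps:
$f = \frac{81}{2}$ ($f = -6 + \frac{1}{2} \cdot 93 = -6 + \frac{93}{2} = \frac{81}{2} \approx 40.5$)
$a{\left(U \right)} = 1 - \frac{5}{U}$ ($a{\left(U \right)} = \left(-5\right) \left(- \frac{1}{5}\right) - \frac{5}{U} = 1 - \frac{5}{U}$)
$N{\left(q \right)} = \frac{2 q}{\frac{81}{2} + q}$ ($N{\left(q \right)} = \frac{q + q}{q + \frac{81}{2}} = \frac{2 q}{\frac{81}{2} + q}$)
$N{\left(-85 \right)} a{\left(4 \right)} = 4 \left(-85\right) \frac{1}{81 + 2 \left(-85\right)} \frac{-5 + 4}{4} = 4 \left(-85\right) \frac{1}{81 - 170} \cdot \frac{1}{4} \left(-1\right) = 4 \left(-85\right) \frac{1}{-89} \left(- \frac{1}{4}\right) = 4 \left(-85\right) \left(- \frac{1}{89}\right) \left(- \frac{1}{4}\right) = \frac{340}{89} \left(- \frac{1}{4}\right) = - \frac{85}{89}$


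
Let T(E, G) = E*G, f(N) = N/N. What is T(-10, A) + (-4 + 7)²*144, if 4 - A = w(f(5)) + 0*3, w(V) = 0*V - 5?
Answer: 1206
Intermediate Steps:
f(N) = 1
w(V) = -5 (w(V) = 0 - 5 = -5)
A = 9 (A = 4 - (-5 + 0*3) = 4 - (-5 + 0) = 4 - 1*(-5) = 4 + 5 = 9)
T(-10, A) + (-4 + 7)²*144 = -10*9 + (-4 + 7)²*144 = -90 + 3²*144 = -90 + 9*144 = -90 + 1296 = 1206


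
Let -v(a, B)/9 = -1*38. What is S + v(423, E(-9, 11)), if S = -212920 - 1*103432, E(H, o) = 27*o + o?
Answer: -316010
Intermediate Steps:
E(H, o) = 28*o
v(a, B) = 342 (v(a, B) = -(-9)*38 = -9*(-38) = 342)
S = -316352 (S = -212920 - 103432 = -316352)
S + v(423, E(-9, 11)) = -316352 + 342 = -316010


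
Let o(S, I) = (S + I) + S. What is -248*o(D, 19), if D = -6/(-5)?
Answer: -26536/5 ≈ -5307.2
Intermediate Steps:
D = 6/5 (D = -6*(-1/5) = 6/5 ≈ 1.2000)
o(S, I) = I + 2*S (o(S, I) = (I + S) + S = I + 2*S)
-248*o(D, 19) = -248*(19 + 2*(6/5)) = -248*(19 + 12/5) = -248*107/5 = -26536/5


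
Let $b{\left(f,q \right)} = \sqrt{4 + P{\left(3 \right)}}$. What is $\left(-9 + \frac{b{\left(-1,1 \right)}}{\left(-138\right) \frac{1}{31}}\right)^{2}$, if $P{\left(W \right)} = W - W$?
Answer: $\frac{425104}{4761} \approx 89.289$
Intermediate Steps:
$P{\left(W \right)} = 0$
$b{\left(f,q \right)} = 2$ ($b{\left(f,q \right)} = \sqrt{4 + 0} = \sqrt{4} = 2$)
$\left(-9 + \frac{b{\left(-1,1 \right)}}{\left(-138\right) \frac{1}{31}}\right)^{2} = \left(-9 + \frac{2}{\left(-138\right) \frac{1}{31}}\right)^{2} = \left(-9 + \frac{2}{- \frac{138}{31}}\right)^{2} = \left(-9 + 2 \left(- \frac{31}{138}\right)\right)^{2} = \left(-9 - \frac{31}{69}\right)^{2} = \left(- \frac{652}{69}\right)^{2} = \frac{425104}{4761}$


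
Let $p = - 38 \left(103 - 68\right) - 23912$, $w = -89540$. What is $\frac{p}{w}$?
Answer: $\frac{12621}{44770} \approx 0.28191$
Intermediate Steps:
$p = -25242$ ($p = \left(-38\right) 35 - 23912 = -1330 - 23912 = -25242$)
$\frac{p}{w} = - \frac{25242}{-89540} = \left(-25242\right) \left(- \frac{1}{89540}\right) = \frac{12621}{44770}$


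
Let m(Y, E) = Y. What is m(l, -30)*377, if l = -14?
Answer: -5278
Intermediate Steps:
m(l, -30)*377 = -14*377 = -5278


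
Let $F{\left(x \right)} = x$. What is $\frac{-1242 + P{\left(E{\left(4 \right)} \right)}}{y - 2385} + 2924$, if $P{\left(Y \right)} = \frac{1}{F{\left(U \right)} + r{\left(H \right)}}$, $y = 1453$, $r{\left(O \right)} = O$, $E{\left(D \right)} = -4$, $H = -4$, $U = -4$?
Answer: $\frac{21811281}{7456} \approx 2925.3$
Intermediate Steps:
$P{\left(Y \right)} = - \frac{1}{8}$ ($P{\left(Y \right)} = \frac{1}{-4 - 4} = \frac{1}{-8} = - \frac{1}{8}$)
$\frac{-1242 + P{\left(E{\left(4 \right)} \right)}}{y - 2385} + 2924 = \frac{-1242 - \frac{1}{8}}{1453 - 2385} + 2924 = - \frac{9937}{8 \left(-932\right)} + 2924 = \left(- \frac{9937}{8}\right) \left(- \frac{1}{932}\right) + 2924 = \frac{9937}{7456} + 2924 = \frac{21811281}{7456}$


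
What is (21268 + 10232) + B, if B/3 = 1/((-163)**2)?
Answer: 836923503/26569 ≈ 31500.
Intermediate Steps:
B = 3/26569 (B = 3/((-163)**2) = 3/26569 ≈ 0.00011291)
(21268 + 10232) + B = (21268 + 10232) + 3/26569 = 31500 + 3/26569 = 836923503/26569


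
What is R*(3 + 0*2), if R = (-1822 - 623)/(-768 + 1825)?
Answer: -7335/1057 ≈ -6.9395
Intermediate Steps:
R = -2445/1057 ≈ -2.3131
R*(3 + 0*2) = -2445*(3 + 0*2)/1057 = -2445*(3 + 0)/1057 = -2445/1057*3 = -7335/1057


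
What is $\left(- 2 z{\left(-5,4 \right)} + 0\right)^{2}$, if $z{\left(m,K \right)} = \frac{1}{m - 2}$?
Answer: $\frac{4}{49} \approx 0.081633$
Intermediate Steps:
$z{\left(m,K \right)} = \frac{1}{-2 + m}$
$\left(- 2 z{\left(-5,4 \right)} + 0\right)^{2} = \left(- \frac{2}{-2 - 5} + 0\right)^{2} = \left(- \frac{2}{-7} + 0\right)^{2} = \left(\left(-2\right) \left(- \frac{1}{7}\right) + 0\right)^{2} = \left(\frac{2}{7} + 0\right)^{2} = \left(\frac{2}{7}\right)^{2} = \frac{4}{49}$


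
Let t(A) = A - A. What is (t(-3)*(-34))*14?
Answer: 0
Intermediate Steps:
t(A) = 0
(t(-3)*(-34))*14 = (0*(-34))*14 = 0*14 = 0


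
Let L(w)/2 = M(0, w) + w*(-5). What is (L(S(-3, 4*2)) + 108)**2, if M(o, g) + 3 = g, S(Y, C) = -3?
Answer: 15876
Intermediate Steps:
M(o, g) = -3 + g
L(w) = -6 - 8*w (L(w) = 2*((-3 + w) + w*(-5)) = 2*((-3 + w) - 5*w) = 2*(-3 - 4*w) = -6 - 8*w)
(L(S(-3, 4*2)) + 108)**2 = ((-6 - 8*(-3)) + 108)**2 = ((-6 + 24) + 108)**2 = (18 + 108)**2 = 126**2 = 15876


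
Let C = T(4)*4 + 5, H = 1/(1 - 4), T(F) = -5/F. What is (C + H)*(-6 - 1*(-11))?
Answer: -5/3 ≈ -1.6667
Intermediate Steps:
H = -⅓ (H = 1/(-3) = -⅓ ≈ -0.33333)
C = 0 (C = -5/4*4 + 5 = -5 + 5 = 0)
(C + H)*(-6 - 1*(-11)) = (0 - ⅓)*(-6 - 1*(-11)) = -(-6 + 11)/3 = -⅓*5 = -5/3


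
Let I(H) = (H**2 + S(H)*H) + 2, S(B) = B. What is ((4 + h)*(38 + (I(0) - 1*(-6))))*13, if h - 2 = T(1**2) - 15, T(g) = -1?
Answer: -5980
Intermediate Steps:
I(H) = 2 + 2*H**2 (I(H) = (H**2 + H*H) + 2 = (H**2 + H**2) + 2 = 2*H**2 + 2 = 2 + 2*H**2)
h = -14 (h = 2 + (-1 - 15) = 2 - 16 = -14)
((4 + h)*(38 + (I(0) - 1*(-6))))*13 = ((4 - 14)*(38 + ((2 + 2*0**2) - 1*(-6))))*13 = -10*(38 + ((2 + 2*0) + 6))*13 = -10*(38 + ((2 + 0) + 6))*13 = -10*(38 + (2 + 6))*13 = -10*(38 + 8)*13 = -10*46*13 = -460*13 = -5980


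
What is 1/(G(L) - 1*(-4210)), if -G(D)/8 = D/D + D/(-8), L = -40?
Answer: 1/4162 ≈ 0.00024027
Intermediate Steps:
G(D) = -8 + D (G(D) = -8*(D/D + D/(-8)) = -8*(1 + D*(-1/8)) = -8*(1 - D/8) = -8 + D)
1/(G(L) - 1*(-4210)) = 1/((-8 - 40) - 1*(-4210)) = 1/(-48 + 4210) = 1/4162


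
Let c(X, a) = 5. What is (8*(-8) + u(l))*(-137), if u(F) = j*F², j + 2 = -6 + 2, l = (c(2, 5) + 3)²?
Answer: 3375680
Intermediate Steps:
l = 64 (l = (5 + 3)² = 8² = 64)
j = -6 (j = -2 + (-6 + 2) = -2 - 4 = -6)
u(F) = -6*F²
(8*(-8) + u(l))*(-137) = (8*(-8) - 6*64²)*(-137) = (-64 - 6*4096)*(-137) = (-64 - 24576)*(-137) = -24640*(-137) = 3375680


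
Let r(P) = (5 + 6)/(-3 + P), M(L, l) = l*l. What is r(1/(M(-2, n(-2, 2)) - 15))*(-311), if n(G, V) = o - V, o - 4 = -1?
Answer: 47894/43 ≈ 1113.8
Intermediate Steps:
o = 3 (o = 4 - 1 = 3)
n(G, V) = 3 - V
M(L, l) = l²
r(P) = 11/(-3 + P)
r(1/(M(-2, n(-2, 2)) - 15))*(-311) = (11/(-3 + 1/((3 - 1*2)² - 15)))*(-311) = (11/(-3 + 1/((3 - 2)² - 15)))*(-311) = (11/(-3 + 1/(1² - 15)))*(-311) = (11/(-3 + 1/(1 - 15)))*(-311) = (11/(-3 + 1/(-14)))*(-311) = (11/(-3 - 1/14))*(-311) = (11/(-43/14))*(-311) = (11*(-14/43))*(-311) = -154/43*(-311) = 47894/43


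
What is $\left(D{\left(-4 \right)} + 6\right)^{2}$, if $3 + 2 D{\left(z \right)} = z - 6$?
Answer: $\frac{1}{4} \approx 0.25$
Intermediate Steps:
$D{\left(z \right)} = - \frac{9}{2} + \frac{z}{2}$ ($D{\left(z \right)} = - \frac{3}{2} + \frac{z - 6}{2} = - \frac{3}{2} + \frac{-6 + z}{2} = - \frac{3}{2} + \left(-3 + \frac{z}{2}\right) = - \frac{9}{2} + \frac{z}{2}$)
$\left(D{\left(-4 \right)} + 6\right)^{2} = \left(\left(- \frac{9}{2} + \frac{1}{2} \left(-4\right)\right) + 6\right)^{2} = \left(\left(- \frac{9}{2} - 2\right) + 6\right)^{2} = \left(- \frac{13}{2} + 6\right)^{2} = \left(- \frac{1}{2}\right)^{2} = \frac{1}{4}$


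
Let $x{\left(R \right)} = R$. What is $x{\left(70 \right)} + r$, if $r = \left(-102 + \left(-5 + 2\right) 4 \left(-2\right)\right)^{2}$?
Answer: $6154$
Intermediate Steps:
$r = 6084$ ($r = \left(-102 + \left(-3\right) 4 \left(-2\right)\right)^{2} = \left(-102 - -24\right)^{2} = \left(-102 + 24\right)^{2} = \left(-78\right)^{2} = 6084$)
$x{\left(70 \right)} + r = 70 + 6084 = 6154$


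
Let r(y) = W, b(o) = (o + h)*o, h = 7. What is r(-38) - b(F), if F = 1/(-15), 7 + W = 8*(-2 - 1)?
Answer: -6871/225 ≈ -30.538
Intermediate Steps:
W = -31 (W = -7 + 8*(-2 - 1) = -7 + 8*(-3) = -7 - 24 = -31)
F = -1/15 ≈ -0.066667
b(o) = o*(7 + o) (b(o) = (o + 7)*o = (7 + o)*o = o*(7 + o))
r(y) = -31
r(-38) - b(F) = -31 - (-1)*(7 - 1/15)/15 = -31 - (-1)*104/(15*15) = -31 - 1*(-104/225) = -31 + 104/225 = -6871/225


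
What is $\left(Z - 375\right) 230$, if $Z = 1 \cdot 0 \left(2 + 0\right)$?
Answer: $-86250$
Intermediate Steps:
$Z = 0$ ($Z = 0 \cdot 2 = 0$)
$\left(Z - 375\right) 230 = \left(0 - 375\right) 230 = \left(-375\right) 230 = -86250$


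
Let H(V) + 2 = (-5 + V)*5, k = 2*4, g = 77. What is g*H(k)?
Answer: 1001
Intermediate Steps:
k = 8
H(V) = -27 + 5*V (H(V) = -2 + (-5 + V)*5 = -2 + (-25 + 5*V) = -27 + 5*V)
g*H(k) = 77*(-27 + 5*8) = 77*(-27 + 40) = 77*13 = 1001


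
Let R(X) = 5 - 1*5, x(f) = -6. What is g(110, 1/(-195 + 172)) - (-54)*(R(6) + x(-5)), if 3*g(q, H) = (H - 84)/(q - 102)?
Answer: -180781/552 ≈ -327.50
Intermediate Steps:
g(q, H) = (-84 + H)/(3*(-102 + q)) (g(q, H) = ((H - 84)/(q - 102))/3 = ((-84 + H)/(-102 + q))/3 = (-84 + H)/(3*(-102 + q)))
R(X) = 0 (R(X) = 5 - 5 = 0)
g(110, 1/(-195 + 172)) - (-54)*(R(6) + x(-5)) = (-84 + 1/(-195 + 172))/(3*(-102 + 110)) - (-54)*(0 - 6) = (⅓)*(-84 + 1/(-23))/8 - (-54)*(-6) = (⅓)*(⅛)*(-84 - 1/23) - 1*324 = (⅓)*(⅛)*(-1933/23) - 324 = -1933/552 - 324 = -180781/552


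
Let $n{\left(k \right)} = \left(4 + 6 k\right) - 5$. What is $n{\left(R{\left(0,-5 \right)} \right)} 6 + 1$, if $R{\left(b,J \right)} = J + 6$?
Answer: $31$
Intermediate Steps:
$R{\left(b,J \right)} = 6 + J$
$n{\left(k \right)} = -1 + 6 k$ ($n{\left(k \right)} = \left(4 + 6 k\right) - 5 = -1 + 6 k$)
$n{\left(R{\left(0,-5 \right)} \right)} 6 + 1 = \left(-1 + 6 \left(6 - 5\right)\right) 6 + 1 = \left(-1 + 6 \cdot 1\right) 6 + 1 = \left(-1 + 6\right) 6 + 1 = 5 \cdot 6 + 1 = 30 + 1 = 31$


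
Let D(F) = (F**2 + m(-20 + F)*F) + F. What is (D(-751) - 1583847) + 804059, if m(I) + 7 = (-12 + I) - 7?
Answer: 382009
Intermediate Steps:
m(I) = -26 + I (m(I) = -7 + ((-12 + I) - 7) = -7 + (-19 + I) = -26 + I)
D(F) = F + F**2 + F*(-46 + F) (D(F) = (F**2 + (-26 + (-20 + F))*F) + F = (F**2 + (-46 + F)*F) + F = (F**2 + F*(-46 + F)) + F = F + F**2 + F*(-46 + F))
(D(-751) - 1583847) + 804059 = (-751*(-45 + 2*(-751)) - 1583847) + 804059 = (-751*(-45 - 1502) - 1583847) + 804059 = (-751*(-1547) - 1583847) + 804059 = (1161797 - 1583847) + 804059 = -422050 + 804059 = 382009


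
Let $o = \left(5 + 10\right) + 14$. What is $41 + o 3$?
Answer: $128$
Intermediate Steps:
$o = 29$ ($o = 15 + 14 = 29$)
$41 + o 3 = 41 + 29 \cdot 3 = 41 + 87 = 128$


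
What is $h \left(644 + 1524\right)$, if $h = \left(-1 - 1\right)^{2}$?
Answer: $8672$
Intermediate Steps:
$h = 4$ ($h = \left(-2\right)^{2} = 4$)
$h \left(644 + 1524\right) = 4 \left(644 + 1524\right) = 4 \cdot 2168 = 8672$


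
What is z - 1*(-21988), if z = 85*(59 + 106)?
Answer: 36013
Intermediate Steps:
z = 14025 (z = 85*165 = 14025)
z - 1*(-21988) = 14025 - 1*(-21988) = 14025 + 21988 = 36013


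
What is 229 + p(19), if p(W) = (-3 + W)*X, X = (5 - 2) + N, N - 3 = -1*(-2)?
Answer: 357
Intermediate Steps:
N = 5 (N = 3 - 1*(-2) = 3 + 2 = 5)
X = 8 (X = (5 - 2) + 5 = 3 + 5 = 8)
p(W) = -24 + 8*W (p(W) = (-3 + W)*8 = -24 + 8*W)
229 + p(19) = 229 + (-24 + 8*19) = 229 + (-24 + 152) = 229 + 128 = 357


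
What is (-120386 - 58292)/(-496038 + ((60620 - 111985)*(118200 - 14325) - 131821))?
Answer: 89339/2668083617 ≈ 3.3484e-5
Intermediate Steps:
(-120386 - 58292)/(-496038 + ((60620 - 111985)*(118200 - 14325) - 131821)) = -178678/(-496038 + (-51365*103875 - 131821)) = -178678/(-496038 + (-5335539375 - 131821)) = -178678/(-496038 - 5335671196) = -178678/(-5336167234) = -178678*(-1/5336167234) = 89339/2668083617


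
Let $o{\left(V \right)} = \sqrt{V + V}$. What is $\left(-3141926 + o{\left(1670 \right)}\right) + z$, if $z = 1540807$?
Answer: $-1601119 + 2 \sqrt{835} \approx -1.6011 \cdot 10^{6}$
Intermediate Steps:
$o{\left(V \right)} = \sqrt{2} \sqrt{V}$ ($o{\left(V \right)} = \sqrt{2 V} = \sqrt{2} \sqrt{V}$)
$\left(-3141926 + o{\left(1670 \right)}\right) + z = \left(-3141926 + \sqrt{2} \sqrt{1670}\right) + 1540807 = \left(-3141926 + 2 \sqrt{835}\right) + 1540807 = -1601119 + 2 \sqrt{835}$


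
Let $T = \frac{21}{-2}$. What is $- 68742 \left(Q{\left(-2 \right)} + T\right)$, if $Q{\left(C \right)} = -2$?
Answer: $859275$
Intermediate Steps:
$T = - \frac{21}{2}$ ($T = 21 \left(- \frac{1}{2}\right) = - \frac{21}{2} \approx -10.5$)
$- 68742 \left(Q{\left(-2 \right)} + T\right) = - 68742 \left(-2 - \frac{21}{2}\right) = \left(-68742\right) \left(- \frac{25}{2}\right) = 859275$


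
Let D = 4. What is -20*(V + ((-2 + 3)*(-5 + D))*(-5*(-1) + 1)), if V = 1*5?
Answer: 20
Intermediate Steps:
V = 5
-20*(V + ((-2 + 3)*(-5 + D))*(-5*(-1) + 1)) = -20*(5 + ((-2 + 3)*(-5 + 4))*(-5*(-1) + 1)) = -20*(5 + (1*(-1))*(5 + 1)) = -20*(5 - 1*6) = -20*(5 - 6) = -20*(-1) = 20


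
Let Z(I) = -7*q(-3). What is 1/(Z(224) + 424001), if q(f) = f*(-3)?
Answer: 1/423938 ≈ 2.3588e-6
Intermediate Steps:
q(f) = -3*f
Z(I) = -63 (Z(I) = -(-21)*(-3) = -7*9 = -63)
1/(Z(224) + 424001) = 1/(-63 + 424001) = 1/423938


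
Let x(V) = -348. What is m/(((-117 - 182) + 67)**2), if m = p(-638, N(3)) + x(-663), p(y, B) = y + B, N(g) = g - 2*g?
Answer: -989/53824 ≈ -0.018375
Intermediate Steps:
N(g) = -g
p(y, B) = B + y
m = -989 (m = (-1*3 - 638) - 348 = (-3 - 638) - 348 = -641 - 348 = -989)
m/(((-117 - 182) + 67)**2) = -989/((-117 - 182) + 67)**2 = -989/(-299 + 67)**2 = -989/((-232)**2) = -989/53824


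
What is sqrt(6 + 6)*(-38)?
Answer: -76*sqrt(3) ≈ -131.64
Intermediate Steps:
sqrt(6 + 6)*(-38) = sqrt(12)*(-38) = (2*sqrt(3))*(-38) = -76*sqrt(3)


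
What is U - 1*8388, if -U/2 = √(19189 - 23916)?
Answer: -8388 - 2*I*√4727 ≈ -8388.0 - 137.51*I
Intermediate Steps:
U = -2*I*√4727 (U = -2*√(19189 - 23916) = -2*I*√4727 ≈ -137.51*I)
U - 1*8388 = -2*I*√4727 - 1*8388 = -2*I*√4727 - 8388 = -8388 - 2*I*√4727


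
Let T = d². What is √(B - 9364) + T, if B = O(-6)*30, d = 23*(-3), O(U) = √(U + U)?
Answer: 4761 + 2*√(-2341 + 15*I*√3) ≈ 4761.5 + 96.769*I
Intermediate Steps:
O(U) = √2*√U (O(U) = √(2*U) = √2*√U)
d = -69
T = 4761 (T = (-69)² = 4761)
B = 60*I*√3 (B = (√2*√(-6))*30 = (√2*(I*√6))*30 = (2*I*√3)*30 = 60*I*√3 ≈ 103.92*I)
√(B - 9364) + T = √(60*I*√3 - 9364) + 4761 = √(-9364 + 60*I*√3) + 4761 = 4761 + √(-9364 + 60*I*√3)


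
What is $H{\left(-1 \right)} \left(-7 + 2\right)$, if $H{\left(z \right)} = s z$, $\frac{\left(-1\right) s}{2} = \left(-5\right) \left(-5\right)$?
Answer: $-250$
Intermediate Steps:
$s = -50$ ($s = - 2 \left(\left(-5\right) \left(-5\right)\right) = \left(-2\right) 25 = -50$)
$H{\left(z \right)} = - 50 z$
$H{\left(-1 \right)} \left(-7 + 2\right) = \left(-50\right) \left(-1\right) \left(-7 + 2\right) = 50 \left(-5\right) = -250$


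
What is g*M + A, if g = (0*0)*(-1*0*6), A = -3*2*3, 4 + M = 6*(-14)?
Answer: -18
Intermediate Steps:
M = -88 (M = -4 + 6*(-14) = -4 - 84 = -88)
A = -18 (A = -6*3 = -18)
g = 0 (g = 0*(0*6) = 0*0 = 0)
g*M + A = 0*(-88) - 18 = 0 - 18 = -18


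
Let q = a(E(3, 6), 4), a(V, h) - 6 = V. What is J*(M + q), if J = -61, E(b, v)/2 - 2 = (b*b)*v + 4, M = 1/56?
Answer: -430477/56 ≈ -7687.1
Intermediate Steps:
M = 1/56 ≈ 0.017857
E(b, v) = 12 + 2*v*b² (E(b, v) = 4 + 2*((b*b)*v + 4) = 4 + 2*(b²*v + 4) = 4 + 2*(v*b² + 4) = 4 + 2*(4 + v*b²) = 4 + (8 + 2*v*b²) = 12 + 2*v*b²)
a(V, h) = 6 + V
q = 126 (q = 6 + (12 + 2*6*3²) = 6 + (12 + 2*6*9) = 6 + (12 + 108) = 6 + 120 = 126)
J*(M + q) = -61*(1/56 + 126) = -61*7057/56 = -430477/56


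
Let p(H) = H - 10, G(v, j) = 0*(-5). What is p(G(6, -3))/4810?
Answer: -1/481 ≈ -0.0020790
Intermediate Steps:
G(v, j) = 0
p(H) = -10 + H
p(G(6, -3))/4810 = (-10 + 0)/4810 = -10*1/4810 = -1/481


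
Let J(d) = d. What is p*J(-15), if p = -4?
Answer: 60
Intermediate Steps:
p*J(-15) = -4*(-15) = 60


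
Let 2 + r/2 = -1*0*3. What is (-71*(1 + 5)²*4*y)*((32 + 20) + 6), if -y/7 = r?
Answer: -16603776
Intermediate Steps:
r = -4 (r = -4 + 2*(-1*0*3) = -4 + 2*(0*3) = -4 + 2*0 = -4 + 0 = -4)
y = 28 (y = -7*(-4) = 28)
(-71*(1 + 5)²*4*y)*((32 + 20) + 6) = (-71*(1 + 5)²*4*28)*((32 + 20) + 6) = (-71*6²*4*28)*(52 + 6) = -71*36*4*28*58 = -10224*28*58 = -71*4032*58 = -286272*58 = -16603776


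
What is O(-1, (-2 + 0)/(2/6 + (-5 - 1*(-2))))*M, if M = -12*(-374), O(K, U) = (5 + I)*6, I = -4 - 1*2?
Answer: -26928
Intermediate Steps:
I = -6 (I = -4 - 2 = -6)
O(K, U) = -6 (O(K, U) = (5 - 6)*6 = -1*6 = -6)
M = 4488
O(-1, (-2 + 0)/(2/6 + (-5 - 1*(-2))))*M = -6*4488 = -26928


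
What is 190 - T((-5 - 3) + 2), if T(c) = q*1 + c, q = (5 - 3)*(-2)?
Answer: 200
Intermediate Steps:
q = -4 (q = 2*(-2) = -4)
T(c) = -4 + c (T(c) = -4*1 + c = -4 + c)
190 - T((-5 - 3) + 2) = 190 - (-4 + ((-5 - 3) + 2)) = 190 - (-4 + (-8 + 2)) = 190 - (-4 - 6) = 190 - 1*(-10) = 190 + 10 = 200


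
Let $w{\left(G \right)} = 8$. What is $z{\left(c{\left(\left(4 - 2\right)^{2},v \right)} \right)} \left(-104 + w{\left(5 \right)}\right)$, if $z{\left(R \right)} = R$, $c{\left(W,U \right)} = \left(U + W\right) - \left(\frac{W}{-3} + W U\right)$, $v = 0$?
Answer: $-512$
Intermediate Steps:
$c{\left(W,U \right)} = U + \frac{4 W}{3} - U W$ ($c{\left(W,U \right)} = \left(U + W\right) - \left(- \frac{W}{3} + U W\right) = U + \frac{4 W}{3} - U W$)
$z{\left(c{\left(\left(4 - 2\right)^{2},v \right)} \right)} \left(-104 + w{\left(5 \right)}\right) = \left(0 + \frac{4 \left(4 - 2\right)^{2}}{3} - 0 \left(4 - 2\right)^{2}\right) \left(-104 + 8\right) = \left(0 + \frac{4 \cdot 2^{2}}{3} - 0 \cdot 2^{2}\right) \left(-96\right) = \left(0 + \frac{4}{3} \cdot 4 - 0 \cdot 4\right) \left(-96\right) = \left(0 + \frac{16}{3} + 0\right) \left(-96\right) = \frac{16}{3} \left(-96\right) = -512$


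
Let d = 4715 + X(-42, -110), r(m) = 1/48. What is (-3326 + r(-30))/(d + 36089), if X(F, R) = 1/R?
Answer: -8780585/107722536 ≈ -0.081511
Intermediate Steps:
r(m) = 1/48
d = 518649/110 (d = 4715 + 1/(-110) = 4715 - 1/110 = 518649/110 ≈ 4715.0)
(-3326 + r(-30))/(d + 36089) = (-3326 + 1/48)/(518649/110 + 36089) = -159647/(48*4488439/110) = -159647/48*110/4488439 = -8780585/107722536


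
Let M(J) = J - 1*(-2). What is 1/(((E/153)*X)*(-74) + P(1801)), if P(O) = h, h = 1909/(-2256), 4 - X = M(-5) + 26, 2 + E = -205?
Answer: -38352/72986981 ≈ -0.00052546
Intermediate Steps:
E = -207 (E = -2 - 205 = -207)
M(J) = 2 + J (M(J) = J + 2 = 2 + J)
X = -19 (X = 4 - ((2 - 5) + 26) = 4 - (-3 + 26) = 4 - 1*23 = 4 - 23 = -19)
h = -1909/2256 (h = 1909*(-1/2256) = -1909/2256 ≈ -0.84619)
P(O) = -1909/2256
1/(((E/153)*X)*(-74) + P(1801)) = 1/((-207/153*(-19))*(-74) - 1909/2256) = 1/((-207*1/153*(-19))*(-74) - 1909/2256) = 1/(-23/17*(-19)*(-74) - 1909/2256) = 1/((437/17)*(-74) - 1909/2256) = 1/(-32338/17 - 1909/2256) = 1/(-72986981/38352) = -38352/72986981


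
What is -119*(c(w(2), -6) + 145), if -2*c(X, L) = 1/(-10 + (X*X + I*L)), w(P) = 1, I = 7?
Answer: -103537/6 ≈ -17256.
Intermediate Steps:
c(X, L) = -1/(2*(-10 + X² + 7*L)) (c(X, L) = -1/(2*(-10 + (X*X + 7*L))) = -1/(2*(-10 + (X² + 7*L))) = -1/(2*(-10 + X² + 7*L)))
-119*(c(w(2), -6) + 145) = -119*(-1/(-20 + 2*1² + 14*(-6)) + 145) = -119*(-1/(-20 + 2*1 - 84) + 145) = -119*(-1/(-20 + 2 - 84) + 145) = -119*(-1/(-102) + 145) = -119*(-1*(-1/102) + 145) = -119*(1/102 + 145) = -119*14791/102 = -103537/6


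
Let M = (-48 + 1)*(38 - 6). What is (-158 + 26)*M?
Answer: 198528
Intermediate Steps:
M = -1504 (M = -47*32 = -1504)
(-158 + 26)*M = (-158 + 26)*(-1504) = -132*(-1504) = 198528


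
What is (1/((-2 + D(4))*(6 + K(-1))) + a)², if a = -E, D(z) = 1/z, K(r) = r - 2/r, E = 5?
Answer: 62001/2401 ≈ 25.823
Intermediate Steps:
K(r) = r - 2/r
D(z) = 1/z
a = -5 (a = -1*5 = -5)
(1/((-2 + D(4))*(6 + K(-1))) + a)² = (1/((-2 + 1/4)*(6 + (-1 - 2/(-1)))) - 5)² = (1/((-2 + ¼)*(6 + (-1 - 2*(-1)))) - 5)² = (1/(-7*(6 + (-1 + 2))/4) - 5)² = (1/(-7*(6 + 1)/4) - 5)² = (1/(-7/4*7) - 5)² = (1/(-49/4) - 5)² = (-4/49 - 5)² = (-249/49)² = 62001/2401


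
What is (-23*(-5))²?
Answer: 13225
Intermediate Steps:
(-23*(-5))² = 115² = 13225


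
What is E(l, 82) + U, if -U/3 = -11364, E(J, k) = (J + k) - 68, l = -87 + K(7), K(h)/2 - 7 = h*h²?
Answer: 34719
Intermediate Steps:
K(h) = 14 + 2*h³ (K(h) = 14 + 2*(h*h²) = 14 + 2*h³)
l = 613 (l = -87 + (14 + 2*7³) = -87 + (14 + 2*343) = -87 + (14 + 686) = -87 + 700 = 613)
E(J, k) = -68 + J + k
U = 34092 (U = -3*(-11364) = 34092)
E(l, 82) + U = (-68 + 613 + 82) + 34092 = 627 + 34092 = 34719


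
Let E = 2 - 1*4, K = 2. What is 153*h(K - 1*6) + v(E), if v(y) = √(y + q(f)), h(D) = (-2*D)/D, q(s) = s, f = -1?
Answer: -306 + I*√3 ≈ -306.0 + 1.732*I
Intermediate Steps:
E = -2 (E = 2 - 4 = -2)
h(D) = -2
v(y) = √(-1 + y) (v(y) = √(y - 1) = √(-1 + y))
153*h(K - 1*6) + v(E) = 153*(-2) + √(-1 - 2) = -306 + √(-3) = -306 + I*√3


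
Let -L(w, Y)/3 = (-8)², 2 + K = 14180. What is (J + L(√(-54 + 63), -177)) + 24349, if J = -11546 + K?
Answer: 26789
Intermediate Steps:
K = 14178 (K = -2 + 14180 = 14178)
L(w, Y) = -192 (L(w, Y) = -3*(-8)² = -3*64 = -192)
J = 2632 (J = -11546 + 14178 = 2632)
(J + L(√(-54 + 63), -177)) + 24349 = (2632 - 192) + 24349 = 2440 + 24349 = 26789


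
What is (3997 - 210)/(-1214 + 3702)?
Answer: 3787/2488 ≈ 1.5221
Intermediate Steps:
(3997 - 210)/(-1214 + 3702) = 3787/2488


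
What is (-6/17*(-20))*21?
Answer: 2520/17 ≈ 148.24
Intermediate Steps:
(-6/17*(-20))*21 = (-6*1/17*(-20))*21 = -6/17*(-20)*21 = (120/17)*21 = 2520/17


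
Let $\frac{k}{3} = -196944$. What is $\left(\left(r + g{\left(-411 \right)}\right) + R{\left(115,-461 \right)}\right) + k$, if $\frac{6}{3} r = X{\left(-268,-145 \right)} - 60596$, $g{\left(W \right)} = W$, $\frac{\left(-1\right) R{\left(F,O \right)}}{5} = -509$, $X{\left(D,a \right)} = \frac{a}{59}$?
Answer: $- \frac{73041673}{118} \approx -6.19 \cdot 10^{5}$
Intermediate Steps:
$k = -590832$ ($k = 3 \left(-196944\right) = -590832$)
$X{\left(D,a \right)} = \frac{a}{59}$ ($X{\left(D,a \right)} = a \frac{1}{59} = \frac{a}{59}$)
$R{\left(F,O \right)} = 2545$ ($R{\left(F,O \right)} = \left(-5\right) \left(-509\right) = 2545$)
$r = - \frac{3575309}{118}$ ($r = \frac{\frac{1}{59} \left(-145\right) - 60596}{2} = \frac{- \frac{145}{59} - 60596}{2} = \frac{1}{2} \left(- \frac{3575309}{59}\right) = - \frac{3575309}{118} \approx -30299.0$)
$\left(\left(r + g{\left(-411 \right)}\right) + R{\left(115,-461 \right)}\right) + k = \left(\left(- \frac{3575309}{118} - 411\right) + 2545\right) - 590832 = \left(- \frac{3623807}{118} + 2545\right) - 590832 = - \frac{3323497}{118} - 590832 = - \frac{73041673}{118}$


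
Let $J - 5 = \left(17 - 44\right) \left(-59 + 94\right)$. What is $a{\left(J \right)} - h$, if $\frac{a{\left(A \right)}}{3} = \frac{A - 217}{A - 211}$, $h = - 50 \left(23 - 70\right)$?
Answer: $- \frac{2701379}{1151} \approx -2347.0$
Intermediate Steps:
$J = -940$ ($J = 5 + \left(17 - 44\right) \left(-59 + 94\right) = 5 - 945 = -940$)
$h = 2350$ ($h = \left(-50\right) \left(-47\right) = 2350$)
$a{\left(A \right)} = \frac{3 \left(-217 + A\right)}{-211 + A}$ ($a{\left(A \right)} = 3 \frac{A - 217}{A - 211} = 3 \frac{-217 + A}{-211 + A} = \frac{3 \left(-217 + A\right)}{-211 + A}$)
$a{\left(J \right)} - h = \frac{3 \left(-217 - 940\right)}{-211 - 940} - 2350 = 3 \frac{1}{-1151} \left(-1157\right) - 2350 = 3 \left(- \frac{1}{1151}\right) \left(-1157\right) - 2350 = \frac{3471}{1151} - 2350 = - \frac{2701379}{1151}$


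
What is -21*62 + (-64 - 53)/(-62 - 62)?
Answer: -161331/124 ≈ -1301.1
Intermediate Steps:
-21*62 + (-64 - 53)/(-62 - 62) = -1302 - 117/(-124) = -1302 - 117*(-1/124) = -1302 + 117/124 = -161331/124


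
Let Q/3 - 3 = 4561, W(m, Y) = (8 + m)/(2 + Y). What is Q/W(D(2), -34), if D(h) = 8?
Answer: -27384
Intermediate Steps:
W(m, Y) = (8 + m)/(2 + Y)
Q = 13692 (Q = 9 + 3*4561 = 9 + 13683 = 13692)
Q/W(D(2), -34) = 13692/(((8 + 8)/(2 - 34))) = 13692/((16/(-32))) = 13692/((-1/32*16)) = 13692/(-½) = 13692*(-2) = -27384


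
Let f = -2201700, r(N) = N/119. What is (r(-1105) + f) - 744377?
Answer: -20622604/7 ≈ -2.9461e+6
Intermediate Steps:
r(N) = N/119 (r(N) = N*(1/119) = N/119)
(r(-1105) + f) - 744377 = ((1/119)*(-1105) - 2201700) - 744377 = (-65/7 - 2201700) - 744377 = -15411965/7 - 744377 = -20622604/7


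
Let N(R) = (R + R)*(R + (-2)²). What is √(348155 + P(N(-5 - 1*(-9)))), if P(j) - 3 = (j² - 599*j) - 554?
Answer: 2*√78341 ≈ 559.79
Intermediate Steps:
N(R) = 2*R*(4 + R) (N(R) = (2*R)*(R + 4) = (2*R)*(4 + R) = 2*R*(4 + R))
P(j) = -551 + j² - 599*j (P(j) = 3 + ((j² - 599*j) - 554) = 3 + (-554 + j² - 599*j) = -551 + j² - 599*j)
√(348155 + P(N(-5 - 1*(-9)))) = √(348155 + (-551 + (2*(-5 - 1*(-9))*(4 + (-5 - 1*(-9))))² - 1198*(-5 - 1*(-9))*(4 + (-5 - 1*(-9))))) = √(348155 + (-551 + (2*(-5 + 9)*(4 + (-5 + 9)))² - 1198*(-5 + 9)*(4 + (-5 + 9)))) = √(348155 + (-551 + (2*4*(4 + 4))² - 1198*4*(4 + 4))) = √(348155 + (-551 + (2*4*8)² - 1198*4*8)) = √(348155 + (-551 + 64² - 599*64)) = √(348155 + (-551 + 4096 - 38336)) = √(348155 - 34791) = √313364 = 2*√78341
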